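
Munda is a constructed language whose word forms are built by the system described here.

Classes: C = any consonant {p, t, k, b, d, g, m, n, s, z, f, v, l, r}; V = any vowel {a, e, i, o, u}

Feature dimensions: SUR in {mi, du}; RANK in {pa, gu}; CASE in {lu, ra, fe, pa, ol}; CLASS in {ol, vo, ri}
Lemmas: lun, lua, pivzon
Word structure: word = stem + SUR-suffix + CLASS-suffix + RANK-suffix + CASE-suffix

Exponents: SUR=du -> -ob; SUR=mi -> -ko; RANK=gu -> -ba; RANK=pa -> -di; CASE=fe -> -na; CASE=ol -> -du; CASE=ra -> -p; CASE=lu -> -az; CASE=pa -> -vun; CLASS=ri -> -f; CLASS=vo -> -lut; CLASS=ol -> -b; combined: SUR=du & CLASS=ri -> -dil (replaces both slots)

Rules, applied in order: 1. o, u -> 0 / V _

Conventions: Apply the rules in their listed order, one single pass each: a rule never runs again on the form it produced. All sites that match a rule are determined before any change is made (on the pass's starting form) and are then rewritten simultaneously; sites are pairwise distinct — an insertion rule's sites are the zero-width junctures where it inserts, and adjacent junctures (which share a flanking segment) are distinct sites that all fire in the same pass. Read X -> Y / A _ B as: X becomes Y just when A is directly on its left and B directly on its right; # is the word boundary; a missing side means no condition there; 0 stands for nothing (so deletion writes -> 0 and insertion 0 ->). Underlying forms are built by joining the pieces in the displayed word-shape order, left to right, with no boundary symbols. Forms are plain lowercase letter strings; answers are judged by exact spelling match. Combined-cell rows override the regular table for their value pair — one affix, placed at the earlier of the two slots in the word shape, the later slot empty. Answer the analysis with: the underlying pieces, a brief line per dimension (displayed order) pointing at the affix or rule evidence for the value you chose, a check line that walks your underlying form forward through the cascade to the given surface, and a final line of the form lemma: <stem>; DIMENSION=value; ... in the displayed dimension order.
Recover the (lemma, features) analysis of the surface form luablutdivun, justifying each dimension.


underlying: lua-ob-lut-di-vun
SUR=du - signalled by the affix -ob
RANK=pa - signalled by the affix -di
CASE=pa - signalled by the affix -vun
CLASS=vo - signalled by the affix -lut
check: luaoblutdivun -> luablutdivun
lemma: lua; SUR=du; RANK=pa; CASE=pa; CLASS=vo


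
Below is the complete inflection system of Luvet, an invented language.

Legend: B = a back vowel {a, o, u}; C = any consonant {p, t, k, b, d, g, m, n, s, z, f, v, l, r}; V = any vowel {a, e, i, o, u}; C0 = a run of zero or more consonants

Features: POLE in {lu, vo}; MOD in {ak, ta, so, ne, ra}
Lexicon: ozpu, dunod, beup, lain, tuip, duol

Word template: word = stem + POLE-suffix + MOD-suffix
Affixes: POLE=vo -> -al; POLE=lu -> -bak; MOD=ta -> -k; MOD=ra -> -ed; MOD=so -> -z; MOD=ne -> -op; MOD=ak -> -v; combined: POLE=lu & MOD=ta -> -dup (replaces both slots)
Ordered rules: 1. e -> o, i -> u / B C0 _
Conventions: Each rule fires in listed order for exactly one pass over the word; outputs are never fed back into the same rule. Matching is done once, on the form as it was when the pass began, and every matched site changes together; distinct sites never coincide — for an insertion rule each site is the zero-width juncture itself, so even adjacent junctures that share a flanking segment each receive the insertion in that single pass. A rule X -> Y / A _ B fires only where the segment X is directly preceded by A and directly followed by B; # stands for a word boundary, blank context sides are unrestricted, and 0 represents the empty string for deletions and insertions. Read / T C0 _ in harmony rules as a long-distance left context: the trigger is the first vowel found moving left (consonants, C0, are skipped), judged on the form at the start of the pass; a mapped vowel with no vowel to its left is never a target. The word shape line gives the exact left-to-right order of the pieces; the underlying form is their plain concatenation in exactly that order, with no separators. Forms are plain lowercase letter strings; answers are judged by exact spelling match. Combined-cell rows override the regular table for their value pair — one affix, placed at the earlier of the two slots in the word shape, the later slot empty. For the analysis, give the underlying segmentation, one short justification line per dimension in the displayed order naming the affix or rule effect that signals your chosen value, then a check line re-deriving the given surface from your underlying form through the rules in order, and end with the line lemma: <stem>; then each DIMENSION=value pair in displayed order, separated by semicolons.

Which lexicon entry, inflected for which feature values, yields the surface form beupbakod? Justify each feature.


underlying: beup-bak-ed
POLE=lu - signalled by the affix -bak
MOD=ra - signalled by the affix -ed
check: beupbaked -> beupbakod
lemma: beup; POLE=lu; MOD=ra


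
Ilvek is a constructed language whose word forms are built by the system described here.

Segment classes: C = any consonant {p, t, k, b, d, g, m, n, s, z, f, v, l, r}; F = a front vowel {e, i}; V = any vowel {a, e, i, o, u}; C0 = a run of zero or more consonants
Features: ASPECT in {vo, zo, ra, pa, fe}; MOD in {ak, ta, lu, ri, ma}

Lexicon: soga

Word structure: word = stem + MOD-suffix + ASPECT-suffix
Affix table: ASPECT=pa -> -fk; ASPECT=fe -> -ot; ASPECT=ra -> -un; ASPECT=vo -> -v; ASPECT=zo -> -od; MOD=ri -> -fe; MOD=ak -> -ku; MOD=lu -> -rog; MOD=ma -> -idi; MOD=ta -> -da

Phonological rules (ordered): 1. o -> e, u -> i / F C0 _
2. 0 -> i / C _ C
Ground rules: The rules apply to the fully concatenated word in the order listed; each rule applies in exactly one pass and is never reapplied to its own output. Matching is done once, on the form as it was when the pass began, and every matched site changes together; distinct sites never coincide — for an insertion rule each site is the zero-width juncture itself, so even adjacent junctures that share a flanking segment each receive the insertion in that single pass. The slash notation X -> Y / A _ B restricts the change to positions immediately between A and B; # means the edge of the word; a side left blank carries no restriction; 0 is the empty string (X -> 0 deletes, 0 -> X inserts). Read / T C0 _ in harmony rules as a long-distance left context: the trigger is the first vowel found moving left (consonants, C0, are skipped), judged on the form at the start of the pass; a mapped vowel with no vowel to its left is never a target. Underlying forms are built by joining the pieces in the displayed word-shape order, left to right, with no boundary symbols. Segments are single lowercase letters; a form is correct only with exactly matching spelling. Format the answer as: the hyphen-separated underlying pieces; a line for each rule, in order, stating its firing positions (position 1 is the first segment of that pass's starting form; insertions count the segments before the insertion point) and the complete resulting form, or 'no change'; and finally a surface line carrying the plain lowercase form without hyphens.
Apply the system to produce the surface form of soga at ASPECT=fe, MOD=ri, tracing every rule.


underlying: soga-fe-ot
1. o -> e, u -> i / F C0 _: fires at position(s) 7: sogafeet
2. 0 -> i / C _ C: no change
surface: sogafeet


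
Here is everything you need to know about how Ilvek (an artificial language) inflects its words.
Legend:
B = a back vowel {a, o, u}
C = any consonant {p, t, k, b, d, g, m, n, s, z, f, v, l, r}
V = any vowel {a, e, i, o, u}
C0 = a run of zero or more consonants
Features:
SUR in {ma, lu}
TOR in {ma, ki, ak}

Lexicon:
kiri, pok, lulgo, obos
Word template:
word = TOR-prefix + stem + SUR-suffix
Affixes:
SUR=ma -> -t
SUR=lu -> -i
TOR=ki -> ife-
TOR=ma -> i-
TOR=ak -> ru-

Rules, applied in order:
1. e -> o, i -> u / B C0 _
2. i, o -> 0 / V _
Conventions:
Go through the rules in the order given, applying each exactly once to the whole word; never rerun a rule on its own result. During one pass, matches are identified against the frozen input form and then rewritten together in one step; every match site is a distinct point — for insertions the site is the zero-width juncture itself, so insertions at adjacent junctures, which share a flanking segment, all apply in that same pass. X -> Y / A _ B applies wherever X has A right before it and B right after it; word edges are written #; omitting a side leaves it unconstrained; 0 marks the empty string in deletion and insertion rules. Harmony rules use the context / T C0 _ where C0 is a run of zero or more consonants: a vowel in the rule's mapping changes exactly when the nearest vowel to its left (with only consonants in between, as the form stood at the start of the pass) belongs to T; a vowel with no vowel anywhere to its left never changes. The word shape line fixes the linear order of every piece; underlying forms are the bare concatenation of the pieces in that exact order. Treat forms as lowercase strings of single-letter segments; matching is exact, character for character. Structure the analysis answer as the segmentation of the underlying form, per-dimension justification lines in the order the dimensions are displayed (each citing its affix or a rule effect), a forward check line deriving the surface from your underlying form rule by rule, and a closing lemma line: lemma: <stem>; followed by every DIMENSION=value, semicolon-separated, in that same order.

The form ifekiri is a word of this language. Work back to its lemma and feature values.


underlying: ife-kiri-i
SUR=lu - signalled by the affix -i
TOR=ki - signalled by the affix ife-
check: ifekirii -> ifekirii -> ifekiri
lemma: kiri; SUR=lu; TOR=ki


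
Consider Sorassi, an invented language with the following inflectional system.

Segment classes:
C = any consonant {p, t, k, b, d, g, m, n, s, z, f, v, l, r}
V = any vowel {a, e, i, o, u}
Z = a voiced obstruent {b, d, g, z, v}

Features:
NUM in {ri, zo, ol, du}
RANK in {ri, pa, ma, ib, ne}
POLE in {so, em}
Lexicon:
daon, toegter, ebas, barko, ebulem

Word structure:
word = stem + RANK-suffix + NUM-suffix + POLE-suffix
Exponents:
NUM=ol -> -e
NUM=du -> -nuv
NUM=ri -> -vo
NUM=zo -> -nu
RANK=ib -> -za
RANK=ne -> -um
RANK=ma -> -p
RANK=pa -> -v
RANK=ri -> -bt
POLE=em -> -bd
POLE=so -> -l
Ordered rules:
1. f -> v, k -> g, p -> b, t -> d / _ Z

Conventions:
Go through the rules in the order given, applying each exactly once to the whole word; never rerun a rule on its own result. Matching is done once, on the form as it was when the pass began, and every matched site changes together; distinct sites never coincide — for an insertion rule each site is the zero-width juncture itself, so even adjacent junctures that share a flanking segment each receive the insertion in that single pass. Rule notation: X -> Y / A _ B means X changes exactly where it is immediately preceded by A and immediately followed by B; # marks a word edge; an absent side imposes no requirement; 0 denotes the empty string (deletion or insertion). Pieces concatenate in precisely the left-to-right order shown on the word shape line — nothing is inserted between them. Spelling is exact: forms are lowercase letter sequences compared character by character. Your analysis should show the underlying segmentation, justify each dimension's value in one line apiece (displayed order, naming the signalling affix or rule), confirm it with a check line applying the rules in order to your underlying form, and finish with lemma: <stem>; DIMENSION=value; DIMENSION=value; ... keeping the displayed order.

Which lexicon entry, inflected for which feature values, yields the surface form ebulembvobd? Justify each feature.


underlying: ebulem-p-vo-bd
NUM=ri - signalled by the affix -vo
RANK=ma - signalled by the affix -p
POLE=em - signalled by the affix -bd
check: ebulempvobd -> ebulembvobd
lemma: ebulem; NUM=ri; RANK=ma; POLE=em


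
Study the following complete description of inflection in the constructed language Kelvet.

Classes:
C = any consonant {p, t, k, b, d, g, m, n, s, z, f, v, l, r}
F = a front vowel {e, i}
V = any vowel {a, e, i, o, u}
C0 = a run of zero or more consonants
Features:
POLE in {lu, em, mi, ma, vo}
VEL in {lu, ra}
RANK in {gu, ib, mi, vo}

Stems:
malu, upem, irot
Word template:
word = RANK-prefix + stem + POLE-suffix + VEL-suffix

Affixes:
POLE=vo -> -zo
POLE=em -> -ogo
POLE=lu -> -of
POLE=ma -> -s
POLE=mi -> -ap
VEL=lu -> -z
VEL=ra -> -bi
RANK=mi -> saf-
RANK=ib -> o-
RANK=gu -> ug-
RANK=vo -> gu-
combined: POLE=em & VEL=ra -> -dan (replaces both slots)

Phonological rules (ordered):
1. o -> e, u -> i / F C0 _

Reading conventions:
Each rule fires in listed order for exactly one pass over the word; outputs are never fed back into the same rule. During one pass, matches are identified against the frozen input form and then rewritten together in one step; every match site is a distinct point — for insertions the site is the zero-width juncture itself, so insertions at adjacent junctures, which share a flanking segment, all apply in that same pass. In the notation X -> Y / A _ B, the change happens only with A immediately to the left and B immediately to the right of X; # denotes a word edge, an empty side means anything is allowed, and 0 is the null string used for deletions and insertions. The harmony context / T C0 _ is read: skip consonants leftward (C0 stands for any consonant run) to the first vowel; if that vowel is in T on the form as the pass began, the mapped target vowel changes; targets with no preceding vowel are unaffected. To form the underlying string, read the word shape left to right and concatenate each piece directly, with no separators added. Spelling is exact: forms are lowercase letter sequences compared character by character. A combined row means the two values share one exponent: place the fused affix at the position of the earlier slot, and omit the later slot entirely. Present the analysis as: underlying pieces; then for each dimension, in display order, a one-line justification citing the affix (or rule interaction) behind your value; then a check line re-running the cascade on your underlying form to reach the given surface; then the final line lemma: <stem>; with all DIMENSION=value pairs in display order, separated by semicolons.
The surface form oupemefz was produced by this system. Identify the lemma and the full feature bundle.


underlying: o-upem-of-z
POLE=lu - signalled by the affix -of
VEL=lu - signalled by the affix -z
RANK=ib - signalled by the affix o-
check: oupemofz -> oupemefz
lemma: upem; POLE=lu; VEL=lu; RANK=ib


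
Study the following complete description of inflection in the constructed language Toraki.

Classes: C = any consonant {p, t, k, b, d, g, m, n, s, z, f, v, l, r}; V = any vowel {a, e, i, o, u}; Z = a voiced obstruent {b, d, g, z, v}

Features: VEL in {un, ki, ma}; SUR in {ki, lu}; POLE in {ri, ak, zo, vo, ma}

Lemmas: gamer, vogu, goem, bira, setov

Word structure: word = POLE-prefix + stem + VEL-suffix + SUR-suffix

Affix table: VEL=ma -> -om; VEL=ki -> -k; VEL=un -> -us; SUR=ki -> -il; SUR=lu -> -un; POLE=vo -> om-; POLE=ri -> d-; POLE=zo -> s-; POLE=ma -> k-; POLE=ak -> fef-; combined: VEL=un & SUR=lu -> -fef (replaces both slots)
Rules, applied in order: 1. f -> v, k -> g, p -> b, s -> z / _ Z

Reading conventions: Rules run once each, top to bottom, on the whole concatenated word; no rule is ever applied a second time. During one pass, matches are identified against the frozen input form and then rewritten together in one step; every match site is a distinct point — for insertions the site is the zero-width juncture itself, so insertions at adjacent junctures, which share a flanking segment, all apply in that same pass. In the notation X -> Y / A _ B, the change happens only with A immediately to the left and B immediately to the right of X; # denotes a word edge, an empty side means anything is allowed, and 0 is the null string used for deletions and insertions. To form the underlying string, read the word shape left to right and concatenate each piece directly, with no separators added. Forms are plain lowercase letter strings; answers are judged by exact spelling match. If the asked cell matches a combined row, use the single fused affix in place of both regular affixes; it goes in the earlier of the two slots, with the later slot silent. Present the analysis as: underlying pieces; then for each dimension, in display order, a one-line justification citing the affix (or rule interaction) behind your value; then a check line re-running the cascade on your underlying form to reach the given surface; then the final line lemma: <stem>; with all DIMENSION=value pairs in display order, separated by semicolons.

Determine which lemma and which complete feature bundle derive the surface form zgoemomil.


underlying: s-goem-om-il
VEL=ma - signalled by the affix -om
SUR=ki - signalled by the affix -il
POLE=zo - signalled by the affix s-
check: sgoemomil -> zgoemomil
lemma: goem; VEL=ma; SUR=ki; POLE=zo


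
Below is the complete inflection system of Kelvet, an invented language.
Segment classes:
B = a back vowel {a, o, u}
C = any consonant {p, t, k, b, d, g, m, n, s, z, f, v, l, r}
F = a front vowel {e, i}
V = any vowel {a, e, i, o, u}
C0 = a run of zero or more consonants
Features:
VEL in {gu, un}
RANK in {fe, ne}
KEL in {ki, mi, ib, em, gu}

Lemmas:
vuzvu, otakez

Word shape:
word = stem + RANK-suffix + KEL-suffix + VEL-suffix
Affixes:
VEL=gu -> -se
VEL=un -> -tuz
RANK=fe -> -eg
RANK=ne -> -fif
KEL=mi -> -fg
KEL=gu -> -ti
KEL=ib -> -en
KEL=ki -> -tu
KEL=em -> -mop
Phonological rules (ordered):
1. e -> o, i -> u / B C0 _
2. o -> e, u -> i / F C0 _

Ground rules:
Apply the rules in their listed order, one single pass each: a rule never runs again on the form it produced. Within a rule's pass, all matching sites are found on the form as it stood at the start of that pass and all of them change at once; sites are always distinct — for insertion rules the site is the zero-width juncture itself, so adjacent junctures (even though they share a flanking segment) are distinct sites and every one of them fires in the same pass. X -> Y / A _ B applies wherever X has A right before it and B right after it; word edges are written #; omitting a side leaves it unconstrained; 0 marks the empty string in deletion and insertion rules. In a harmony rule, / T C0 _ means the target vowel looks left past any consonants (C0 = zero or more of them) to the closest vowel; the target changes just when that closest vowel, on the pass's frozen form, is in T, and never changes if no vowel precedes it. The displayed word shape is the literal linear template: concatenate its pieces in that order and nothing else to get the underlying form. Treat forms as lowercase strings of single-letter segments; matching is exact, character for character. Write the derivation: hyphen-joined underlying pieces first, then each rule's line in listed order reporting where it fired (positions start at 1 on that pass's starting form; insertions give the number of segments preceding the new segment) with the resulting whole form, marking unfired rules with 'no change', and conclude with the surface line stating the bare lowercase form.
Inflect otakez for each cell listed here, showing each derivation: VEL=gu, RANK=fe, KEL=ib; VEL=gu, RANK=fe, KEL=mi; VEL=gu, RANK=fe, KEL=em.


cell VEL=gu, RANK=fe, KEL=ib:
underlying: otakez-eg-en-se
1. e -> o, i -> u / B C0 _: fires at position(s) 5: otakozegense
2. o -> e, u -> i / F C0 _: no change
surface: otakozegense

cell VEL=gu, RANK=fe, KEL=mi:
underlying: otakez-eg-fg-se
1. e -> o, i -> u / B C0 _: fires at position(s) 5: otakozegfgse
2. o -> e, u -> i / F C0 _: no change
surface: otakozegfgse

cell VEL=gu, RANK=fe, KEL=em:
underlying: otakez-eg-mop-se
1. e -> o, i -> u / B C0 _: fires at position(s) 5, 13: otakozegmopso
2. o -> e, u -> i / F C0 _: fires at position(s) 10: otakozegmepso
surface: otakozegmepso


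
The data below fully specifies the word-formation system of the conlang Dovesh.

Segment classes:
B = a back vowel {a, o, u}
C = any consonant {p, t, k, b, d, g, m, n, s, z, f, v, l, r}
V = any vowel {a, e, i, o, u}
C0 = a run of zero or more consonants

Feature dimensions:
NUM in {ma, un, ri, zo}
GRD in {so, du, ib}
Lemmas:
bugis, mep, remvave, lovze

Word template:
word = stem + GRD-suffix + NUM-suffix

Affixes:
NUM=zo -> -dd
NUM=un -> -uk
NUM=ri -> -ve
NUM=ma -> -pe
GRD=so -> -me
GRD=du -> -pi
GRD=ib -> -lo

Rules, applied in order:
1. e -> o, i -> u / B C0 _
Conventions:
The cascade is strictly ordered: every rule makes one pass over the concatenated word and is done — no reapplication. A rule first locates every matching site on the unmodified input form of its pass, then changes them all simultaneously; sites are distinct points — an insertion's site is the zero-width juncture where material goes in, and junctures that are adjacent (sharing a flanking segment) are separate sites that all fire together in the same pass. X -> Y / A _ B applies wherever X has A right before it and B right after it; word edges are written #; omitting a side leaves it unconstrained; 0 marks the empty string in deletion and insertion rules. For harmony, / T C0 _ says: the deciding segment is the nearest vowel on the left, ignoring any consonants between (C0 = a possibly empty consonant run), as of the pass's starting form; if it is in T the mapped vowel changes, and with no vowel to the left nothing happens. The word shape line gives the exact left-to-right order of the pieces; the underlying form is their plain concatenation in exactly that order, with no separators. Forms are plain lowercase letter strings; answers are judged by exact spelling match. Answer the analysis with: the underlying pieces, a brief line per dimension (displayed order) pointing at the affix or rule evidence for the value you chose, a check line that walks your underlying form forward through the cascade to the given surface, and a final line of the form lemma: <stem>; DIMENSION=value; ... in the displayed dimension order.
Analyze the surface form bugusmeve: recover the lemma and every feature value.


underlying: bugis-me-ve
NUM=ri - signalled by the affix -ve
GRD=so - signalled by the affix -me
check: bugismeve -> bugusmeve
lemma: bugis; NUM=ri; GRD=so


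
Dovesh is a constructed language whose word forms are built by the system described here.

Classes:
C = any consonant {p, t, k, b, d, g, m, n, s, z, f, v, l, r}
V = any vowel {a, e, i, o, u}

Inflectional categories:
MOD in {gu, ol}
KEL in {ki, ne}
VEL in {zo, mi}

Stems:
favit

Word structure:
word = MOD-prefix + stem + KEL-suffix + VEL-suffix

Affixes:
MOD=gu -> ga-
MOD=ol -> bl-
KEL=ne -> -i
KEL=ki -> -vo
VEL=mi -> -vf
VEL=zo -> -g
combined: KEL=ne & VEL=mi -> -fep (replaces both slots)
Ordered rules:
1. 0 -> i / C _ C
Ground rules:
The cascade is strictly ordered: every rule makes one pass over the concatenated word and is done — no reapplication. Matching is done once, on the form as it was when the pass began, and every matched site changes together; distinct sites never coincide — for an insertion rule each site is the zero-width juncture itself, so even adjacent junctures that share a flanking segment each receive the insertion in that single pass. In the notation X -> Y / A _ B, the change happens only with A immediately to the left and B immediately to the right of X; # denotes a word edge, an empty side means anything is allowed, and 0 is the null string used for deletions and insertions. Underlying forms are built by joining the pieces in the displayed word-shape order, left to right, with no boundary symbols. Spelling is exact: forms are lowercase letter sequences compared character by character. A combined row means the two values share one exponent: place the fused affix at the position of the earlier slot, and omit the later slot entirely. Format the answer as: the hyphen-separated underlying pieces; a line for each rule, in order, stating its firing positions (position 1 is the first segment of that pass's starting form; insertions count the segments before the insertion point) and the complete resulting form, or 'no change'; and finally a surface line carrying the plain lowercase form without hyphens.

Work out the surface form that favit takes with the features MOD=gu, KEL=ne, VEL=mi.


underlying: ga-favit-fep
1. 0 -> i / C _ C: inserts after position(s) 7: gafavitifep
surface: gafavitifep


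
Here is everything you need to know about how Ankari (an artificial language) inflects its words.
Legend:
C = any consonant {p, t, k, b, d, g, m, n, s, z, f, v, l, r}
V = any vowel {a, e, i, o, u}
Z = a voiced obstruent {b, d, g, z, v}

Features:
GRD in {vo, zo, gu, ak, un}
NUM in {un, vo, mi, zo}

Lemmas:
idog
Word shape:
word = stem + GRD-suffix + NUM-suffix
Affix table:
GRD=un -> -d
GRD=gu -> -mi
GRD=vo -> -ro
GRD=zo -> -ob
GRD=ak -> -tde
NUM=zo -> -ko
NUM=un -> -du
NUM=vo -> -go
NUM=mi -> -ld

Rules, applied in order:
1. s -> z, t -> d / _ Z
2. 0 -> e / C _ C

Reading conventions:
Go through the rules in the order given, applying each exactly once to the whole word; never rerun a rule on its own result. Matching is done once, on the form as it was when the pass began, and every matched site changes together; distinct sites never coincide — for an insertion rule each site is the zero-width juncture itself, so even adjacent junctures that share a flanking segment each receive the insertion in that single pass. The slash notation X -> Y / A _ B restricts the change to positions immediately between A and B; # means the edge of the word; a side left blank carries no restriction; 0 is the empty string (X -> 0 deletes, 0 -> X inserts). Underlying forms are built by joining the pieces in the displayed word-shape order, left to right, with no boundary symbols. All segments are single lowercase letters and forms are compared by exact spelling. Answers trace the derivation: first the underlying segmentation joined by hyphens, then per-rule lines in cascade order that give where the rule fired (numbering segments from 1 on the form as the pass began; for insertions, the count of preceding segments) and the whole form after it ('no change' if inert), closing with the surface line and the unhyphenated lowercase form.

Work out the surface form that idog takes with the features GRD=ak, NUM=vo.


underlying: idog-tde-go
1. s -> z, t -> d / _ Z: fires at position(s) 5: idogddego
2. 0 -> e / C _ C: inserts after position(s) 4, 5: idogededego
surface: idogededego


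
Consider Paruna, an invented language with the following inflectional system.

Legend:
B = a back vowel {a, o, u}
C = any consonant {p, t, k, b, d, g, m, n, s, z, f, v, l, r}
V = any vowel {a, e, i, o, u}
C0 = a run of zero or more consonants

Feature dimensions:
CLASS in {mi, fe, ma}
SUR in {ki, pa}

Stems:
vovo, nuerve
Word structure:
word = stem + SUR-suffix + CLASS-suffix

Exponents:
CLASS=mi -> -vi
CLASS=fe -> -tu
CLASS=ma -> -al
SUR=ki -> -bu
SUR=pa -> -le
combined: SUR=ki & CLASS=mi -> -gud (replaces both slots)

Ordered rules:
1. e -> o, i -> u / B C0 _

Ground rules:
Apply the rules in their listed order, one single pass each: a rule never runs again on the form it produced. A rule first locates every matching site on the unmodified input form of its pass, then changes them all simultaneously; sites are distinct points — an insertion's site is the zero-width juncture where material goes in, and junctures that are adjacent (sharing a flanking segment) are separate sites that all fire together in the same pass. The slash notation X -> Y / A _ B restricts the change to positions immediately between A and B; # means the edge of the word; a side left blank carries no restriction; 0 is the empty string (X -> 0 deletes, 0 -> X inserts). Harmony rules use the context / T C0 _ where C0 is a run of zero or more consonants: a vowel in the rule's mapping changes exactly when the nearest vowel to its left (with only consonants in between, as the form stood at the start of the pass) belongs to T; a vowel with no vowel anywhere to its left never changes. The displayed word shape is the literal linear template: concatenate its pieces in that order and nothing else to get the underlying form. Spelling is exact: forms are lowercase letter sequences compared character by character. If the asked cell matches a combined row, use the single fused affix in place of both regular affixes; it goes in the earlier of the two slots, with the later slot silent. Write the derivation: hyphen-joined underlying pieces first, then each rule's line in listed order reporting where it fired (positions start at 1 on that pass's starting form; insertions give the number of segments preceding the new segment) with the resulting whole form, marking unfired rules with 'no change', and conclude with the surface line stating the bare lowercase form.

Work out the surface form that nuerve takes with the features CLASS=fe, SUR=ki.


underlying: nuerve-bu-tu
1. e -> o, i -> u / B C0 _: fires at position(s) 3: nuorvebutu
surface: nuorvebutu


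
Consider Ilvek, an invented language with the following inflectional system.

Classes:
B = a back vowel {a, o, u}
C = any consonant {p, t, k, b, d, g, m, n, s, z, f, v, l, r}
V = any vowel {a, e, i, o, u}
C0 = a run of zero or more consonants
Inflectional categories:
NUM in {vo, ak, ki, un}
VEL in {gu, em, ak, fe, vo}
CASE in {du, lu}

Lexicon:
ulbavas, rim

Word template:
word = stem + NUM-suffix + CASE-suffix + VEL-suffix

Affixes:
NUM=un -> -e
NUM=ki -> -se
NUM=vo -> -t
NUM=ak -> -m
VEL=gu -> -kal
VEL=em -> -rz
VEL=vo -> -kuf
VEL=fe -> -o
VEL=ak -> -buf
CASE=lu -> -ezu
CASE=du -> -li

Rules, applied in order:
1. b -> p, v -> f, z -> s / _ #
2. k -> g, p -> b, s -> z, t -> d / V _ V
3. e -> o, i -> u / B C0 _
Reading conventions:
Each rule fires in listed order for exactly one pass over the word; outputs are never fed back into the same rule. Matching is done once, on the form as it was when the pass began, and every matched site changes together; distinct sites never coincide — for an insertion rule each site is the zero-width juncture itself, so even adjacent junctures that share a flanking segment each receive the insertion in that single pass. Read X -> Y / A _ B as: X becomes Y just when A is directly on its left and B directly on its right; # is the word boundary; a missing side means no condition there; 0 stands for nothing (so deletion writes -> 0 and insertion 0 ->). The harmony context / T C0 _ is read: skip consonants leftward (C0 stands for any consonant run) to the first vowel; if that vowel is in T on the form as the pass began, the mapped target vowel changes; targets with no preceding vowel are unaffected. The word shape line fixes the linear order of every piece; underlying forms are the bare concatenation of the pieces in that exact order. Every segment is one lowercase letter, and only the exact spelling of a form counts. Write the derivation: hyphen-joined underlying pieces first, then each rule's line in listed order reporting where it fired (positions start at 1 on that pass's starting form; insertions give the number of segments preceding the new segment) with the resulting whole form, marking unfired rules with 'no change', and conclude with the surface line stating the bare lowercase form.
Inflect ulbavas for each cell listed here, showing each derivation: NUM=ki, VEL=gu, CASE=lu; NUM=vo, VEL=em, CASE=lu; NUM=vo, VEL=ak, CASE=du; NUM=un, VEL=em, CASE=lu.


cell NUM=ki, VEL=gu, CASE=lu:
underlying: ulbavas-se-ezu-kal
1. b -> p, v -> f, z -> s / _ #: no change
2. k -> g, p -> b, s -> z, t -> d / V _ V: fires at position(s) 13: ulbavasseezugal
3. e -> o, i -> u / B C0 _: fires at position(s) 9: ulbavassoezugal
surface: ulbavassoezugal

cell NUM=vo, VEL=em, CASE=lu:
underlying: ulbavas-t-ezu-rz
1. b -> p, v -> f, z -> s / _ #: fires at position(s) 13: ulbavastezurs
2. k -> g, p -> b, s -> z, t -> d / V _ V: no change
3. e -> o, i -> u / B C0 _: fires at position(s) 9: ulbavastozurs
surface: ulbavastozurs

cell NUM=vo, VEL=ak, CASE=du:
underlying: ulbavas-t-li-buf
1. b -> p, v -> f, z -> s / _ #: no change
2. k -> g, p -> b, s -> z, t -> d / V _ V: no change
3. e -> o, i -> u / B C0 _: fires at position(s) 10: ulbavastlubuf
surface: ulbavastlubuf

cell NUM=un, VEL=em, CASE=lu:
underlying: ulbavas-e-ezu-rz
1. b -> p, v -> f, z -> s / _ #: fires at position(s) 13: ulbavaseezurs
2. k -> g, p -> b, s -> z, t -> d / V _ V: fires at position(s) 7: ulbavazeezurs
3. e -> o, i -> u / B C0 _: fires at position(s) 8: ulbavazoezurs
surface: ulbavazoezurs


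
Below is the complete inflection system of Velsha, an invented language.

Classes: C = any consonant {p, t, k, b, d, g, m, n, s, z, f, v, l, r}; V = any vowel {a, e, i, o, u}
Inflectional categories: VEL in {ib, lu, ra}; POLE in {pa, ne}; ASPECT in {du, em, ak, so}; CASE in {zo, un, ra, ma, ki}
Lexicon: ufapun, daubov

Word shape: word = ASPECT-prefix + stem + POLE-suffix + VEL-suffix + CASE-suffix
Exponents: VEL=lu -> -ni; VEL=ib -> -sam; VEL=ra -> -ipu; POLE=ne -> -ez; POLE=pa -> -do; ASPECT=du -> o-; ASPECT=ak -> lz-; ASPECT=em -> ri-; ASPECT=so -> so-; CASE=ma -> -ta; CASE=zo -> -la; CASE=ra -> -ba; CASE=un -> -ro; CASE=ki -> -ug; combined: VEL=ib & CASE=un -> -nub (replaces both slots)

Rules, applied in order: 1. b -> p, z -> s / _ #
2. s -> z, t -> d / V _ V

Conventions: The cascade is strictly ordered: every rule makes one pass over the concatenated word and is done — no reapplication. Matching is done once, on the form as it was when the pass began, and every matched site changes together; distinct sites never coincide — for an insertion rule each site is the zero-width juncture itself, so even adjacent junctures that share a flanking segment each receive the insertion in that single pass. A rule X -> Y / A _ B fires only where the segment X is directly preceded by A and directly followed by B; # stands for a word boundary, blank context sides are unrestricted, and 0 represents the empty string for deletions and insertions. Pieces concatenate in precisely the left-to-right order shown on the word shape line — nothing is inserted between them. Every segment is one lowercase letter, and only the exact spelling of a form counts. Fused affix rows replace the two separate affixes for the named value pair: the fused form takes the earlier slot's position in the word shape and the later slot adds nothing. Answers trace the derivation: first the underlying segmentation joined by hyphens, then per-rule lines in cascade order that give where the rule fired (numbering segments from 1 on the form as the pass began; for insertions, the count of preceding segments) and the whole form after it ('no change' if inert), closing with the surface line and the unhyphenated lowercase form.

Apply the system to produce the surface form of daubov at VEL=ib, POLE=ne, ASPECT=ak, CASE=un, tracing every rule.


underlying: lz-daubov-ez-nub
1. b -> p, z -> s / _ #: fires at position(s) 13: lzdauboveznup
2. s -> z, t -> d / V _ V: no change
surface: lzdauboveznup


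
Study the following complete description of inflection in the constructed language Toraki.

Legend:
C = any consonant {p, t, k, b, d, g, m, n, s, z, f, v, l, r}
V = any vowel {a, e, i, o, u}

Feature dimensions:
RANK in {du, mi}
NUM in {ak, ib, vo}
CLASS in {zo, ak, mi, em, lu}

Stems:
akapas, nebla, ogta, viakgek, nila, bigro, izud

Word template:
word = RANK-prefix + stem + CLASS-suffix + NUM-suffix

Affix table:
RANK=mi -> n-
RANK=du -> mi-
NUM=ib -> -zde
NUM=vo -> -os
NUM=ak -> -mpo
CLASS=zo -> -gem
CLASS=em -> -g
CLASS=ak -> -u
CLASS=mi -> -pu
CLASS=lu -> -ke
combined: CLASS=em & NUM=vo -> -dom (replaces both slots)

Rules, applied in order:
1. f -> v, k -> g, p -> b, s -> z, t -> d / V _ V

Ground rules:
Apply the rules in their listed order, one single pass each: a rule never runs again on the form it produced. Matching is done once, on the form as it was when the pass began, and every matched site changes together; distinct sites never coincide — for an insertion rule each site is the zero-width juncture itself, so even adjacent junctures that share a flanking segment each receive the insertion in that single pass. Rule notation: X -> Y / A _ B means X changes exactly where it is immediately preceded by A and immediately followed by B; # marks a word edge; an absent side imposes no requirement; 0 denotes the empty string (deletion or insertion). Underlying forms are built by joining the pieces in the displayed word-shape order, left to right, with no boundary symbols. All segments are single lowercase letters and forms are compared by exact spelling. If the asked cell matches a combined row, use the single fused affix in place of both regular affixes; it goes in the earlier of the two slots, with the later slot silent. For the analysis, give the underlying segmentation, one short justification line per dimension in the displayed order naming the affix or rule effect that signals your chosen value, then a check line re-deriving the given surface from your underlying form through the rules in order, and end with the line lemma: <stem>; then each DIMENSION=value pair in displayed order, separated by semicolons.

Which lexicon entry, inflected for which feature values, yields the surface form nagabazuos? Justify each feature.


underlying: n-akapas-u-os
RANK=mi - signalled by the affix n-
NUM=vo - signalled by the affix -os
CLASS=ak - signalled by the affix -u
check: nakapasuos -> nagabazuos
lemma: akapas; RANK=mi; NUM=vo; CLASS=ak


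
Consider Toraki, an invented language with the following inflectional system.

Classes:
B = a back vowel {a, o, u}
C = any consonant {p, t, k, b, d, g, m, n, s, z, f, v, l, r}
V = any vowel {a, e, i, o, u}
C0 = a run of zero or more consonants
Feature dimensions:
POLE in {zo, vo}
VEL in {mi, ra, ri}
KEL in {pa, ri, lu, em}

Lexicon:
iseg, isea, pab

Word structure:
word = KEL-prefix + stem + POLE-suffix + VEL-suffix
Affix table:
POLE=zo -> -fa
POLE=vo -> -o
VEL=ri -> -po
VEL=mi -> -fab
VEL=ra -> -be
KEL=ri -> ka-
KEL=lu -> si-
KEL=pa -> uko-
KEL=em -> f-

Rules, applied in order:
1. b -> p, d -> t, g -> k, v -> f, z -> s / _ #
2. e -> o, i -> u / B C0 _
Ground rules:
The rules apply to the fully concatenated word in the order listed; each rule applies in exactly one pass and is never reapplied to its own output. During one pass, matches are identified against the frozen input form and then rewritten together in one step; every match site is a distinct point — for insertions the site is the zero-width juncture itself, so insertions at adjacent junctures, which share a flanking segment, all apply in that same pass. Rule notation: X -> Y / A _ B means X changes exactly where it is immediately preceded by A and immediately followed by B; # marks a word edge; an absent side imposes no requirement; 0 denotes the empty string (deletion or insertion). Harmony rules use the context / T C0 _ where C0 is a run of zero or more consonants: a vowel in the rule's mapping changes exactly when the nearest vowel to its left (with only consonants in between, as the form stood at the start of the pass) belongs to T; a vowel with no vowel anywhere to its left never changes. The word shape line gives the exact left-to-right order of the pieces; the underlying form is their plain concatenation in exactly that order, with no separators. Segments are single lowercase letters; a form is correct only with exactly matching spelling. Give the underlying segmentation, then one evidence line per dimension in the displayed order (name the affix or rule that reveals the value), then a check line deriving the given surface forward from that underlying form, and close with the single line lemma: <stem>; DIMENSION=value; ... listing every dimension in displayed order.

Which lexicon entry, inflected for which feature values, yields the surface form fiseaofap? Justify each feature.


underlying: f-isea-o-fab
POLE=vo - signalled by the affix -o
VEL=mi - signalled by the affix -fab
KEL=em - signalled by the affix f-
check: fiseaofab -> fiseaofap -> fiseaofap
lemma: isea; POLE=vo; VEL=mi; KEL=em


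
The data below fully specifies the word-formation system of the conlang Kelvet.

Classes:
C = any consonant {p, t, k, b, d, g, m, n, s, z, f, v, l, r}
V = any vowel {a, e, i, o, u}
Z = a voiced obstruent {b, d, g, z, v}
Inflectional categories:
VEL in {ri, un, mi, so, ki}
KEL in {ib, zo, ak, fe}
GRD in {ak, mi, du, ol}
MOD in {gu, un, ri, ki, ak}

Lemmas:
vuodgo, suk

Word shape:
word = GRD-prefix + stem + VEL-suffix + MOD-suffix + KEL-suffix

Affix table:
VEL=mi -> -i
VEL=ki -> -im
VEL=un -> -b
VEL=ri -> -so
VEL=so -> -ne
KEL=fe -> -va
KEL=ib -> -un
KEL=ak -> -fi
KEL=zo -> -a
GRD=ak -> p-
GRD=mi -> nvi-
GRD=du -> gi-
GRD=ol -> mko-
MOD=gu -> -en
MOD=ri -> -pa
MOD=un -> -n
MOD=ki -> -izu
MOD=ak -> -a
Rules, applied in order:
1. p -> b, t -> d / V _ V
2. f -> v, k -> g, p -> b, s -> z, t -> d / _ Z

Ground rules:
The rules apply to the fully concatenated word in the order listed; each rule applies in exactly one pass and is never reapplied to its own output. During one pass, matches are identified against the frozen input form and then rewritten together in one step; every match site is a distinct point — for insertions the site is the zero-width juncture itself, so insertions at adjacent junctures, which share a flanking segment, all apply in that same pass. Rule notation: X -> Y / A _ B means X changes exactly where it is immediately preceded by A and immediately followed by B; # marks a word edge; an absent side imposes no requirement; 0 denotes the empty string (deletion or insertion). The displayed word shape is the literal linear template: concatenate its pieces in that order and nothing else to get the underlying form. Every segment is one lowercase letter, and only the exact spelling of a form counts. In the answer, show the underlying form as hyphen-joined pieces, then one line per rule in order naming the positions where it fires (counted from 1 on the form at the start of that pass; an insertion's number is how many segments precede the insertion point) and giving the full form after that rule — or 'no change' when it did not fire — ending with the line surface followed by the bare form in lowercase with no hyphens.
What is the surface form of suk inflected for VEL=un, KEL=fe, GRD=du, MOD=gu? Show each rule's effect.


underlying: gi-suk-b-en-va
1. p -> b, t -> d / V _ V: no change
2. f -> v, k -> g, p -> b, s -> z, t -> d / _ Z: fires at position(s) 5: gisugbenva
surface: gisugbenva
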